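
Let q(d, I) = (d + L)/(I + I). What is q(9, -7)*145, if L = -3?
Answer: -435/7 ≈ -62.143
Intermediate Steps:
q(d, I) = (-3 + d)/(2*I) (q(d, I) = (d - 3)/(I + I) = (-3 + d)/((2*I)) = (-3 + d)*(1/(2*I)) = (-3 + d)/(2*I))
q(9, -7)*145 = ((1/2)*(-3 + 9)/(-7))*145 = ((1/2)*(-1/7)*6)*145 = -3/7*145 = -435/7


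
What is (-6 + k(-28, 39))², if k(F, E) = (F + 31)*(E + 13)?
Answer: 22500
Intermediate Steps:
k(F, E) = (13 + E)*(31 + F) (k(F, E) = (31 + F)*(13 + E) = (13 + E)*(31 + F))
(-6 + k(-28, 39))² = (-6 + (403 + 13*(-28) + 31*39 + 39*(-28)))² = (-6 + (403 - 364 + 1209 - 1092))² = (-6 + 156)² = 150² = 22500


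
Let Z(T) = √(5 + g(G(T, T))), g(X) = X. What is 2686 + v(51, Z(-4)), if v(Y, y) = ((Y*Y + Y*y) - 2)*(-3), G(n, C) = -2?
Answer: -5111 - 153*√3 ≈ -5376.0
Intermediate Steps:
Z(T) = √3 (Z(T) = √(5 - 2) = √3)
v(Y, y) = 6 - 3*Y² - 3*Y*y (v(Y, y) = ((Y² + Y*y) - 2)*(-3) = (-2 + Y² + Y*y)*(-3) = 6 - 3*Y² - 3*Y*y)
2686 + v(51, Z(-4)) = 2686 + (6 - 3*51² - 3*51*√3) = 2686 + (6 - 3*2601 - 153*√3) = 2686 + (6 - 7803 - 153*√3) = 2686 + (-7797 - 153*√3) = -5111 - 153*√3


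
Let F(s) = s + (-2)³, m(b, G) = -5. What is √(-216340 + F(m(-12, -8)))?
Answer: I*√216353 ≈ 465.14*I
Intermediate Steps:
F(s) = -8 + s (F(s) = s - 8 = -8 + s)
√(-216340 + F(m(-12, -8))) = √(-216340 + (-8 - 5)) = √(-216340 - 13) = √(-216353) = I*√216353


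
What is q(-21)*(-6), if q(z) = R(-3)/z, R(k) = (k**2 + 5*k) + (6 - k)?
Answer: 6/7 ≈ 0.85714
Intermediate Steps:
R(k) = 6 + k**2 + 4*k
q(z) = 3/z (q(z) = (6 + (-3)**2 + 4*(-3))/z = (6 + 9 - 12)/z = 3/z)
q(-21)*(-6) = (3/(-21))*(-6) = (3*(-1/21))*(-6) = -1/7*(-6) = 6/7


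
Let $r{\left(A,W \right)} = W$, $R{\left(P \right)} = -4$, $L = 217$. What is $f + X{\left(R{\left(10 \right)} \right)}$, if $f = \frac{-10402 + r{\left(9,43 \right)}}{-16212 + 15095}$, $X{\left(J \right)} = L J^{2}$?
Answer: $\frac{3888583}{1117} \approx 3481.3$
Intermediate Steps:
$X{\left(J \right)} = 217 J^{2}$
$f = \frac{10359}{1117}$ ($f = \frac{-10402 + 43}{-16212 + 15095} = - \frac{10359}{-1117} = \left(-10359\right) \left(- \frac{1}{1117}\right) = \frac{10359}{1117} \approx 9.2739$)
$f + X{\left(R{\left(10 \right)} \right)} = \frac{10359}{1117} + 217 \left(-4\right)^{2} = \frac{10359}{1117} + 217 \cdot 16 = \frac{10359}{1117} + 3472 = \frac{3888583}{1117}$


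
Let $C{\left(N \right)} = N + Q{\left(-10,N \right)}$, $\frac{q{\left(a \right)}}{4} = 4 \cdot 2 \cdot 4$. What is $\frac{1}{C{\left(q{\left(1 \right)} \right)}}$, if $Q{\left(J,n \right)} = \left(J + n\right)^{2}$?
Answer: $\frac{1}{14052} \approx 7.1164 \cdot 10^{-5}$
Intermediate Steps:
$q{\left(a \right)} = 128$ ($q{\left(a \right)} = 4 \cdot 4 \cdot 2 \cdot 4 = 4 \cdot 8 \cdot 4 = 4 \cdot 32 = 128$)
$C{\left(N \right)} = N + \left(-10 + N\right)^{2}$
$\frac{1}{C{\left(q{\left(1 \right)} \right)}} = \frac{1}{128 + \left(-10 + 128\right)^{2}} = \frac{1}{128 + 118^{2}} = \frac{1}{128 + 13924} = \frac{1}{14052}$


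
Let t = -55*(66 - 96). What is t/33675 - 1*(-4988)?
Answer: 2239634/449 ≈ 4988.0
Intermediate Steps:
t = 1650 (t = -55*(-30) = 1650)
t/33675 - 1*(-4988) = 1650/33675 - 1*(-4988) = 1650*(1/33675) + 4988 = 22/449 + 4988 = 2239634/449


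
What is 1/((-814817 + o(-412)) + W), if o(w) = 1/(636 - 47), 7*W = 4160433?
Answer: -4123/908995447 ≈ -4.5358e-6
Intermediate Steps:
W = 4160433/7 (W = (1/7)*4160433 = 4160433/7 ≈ 5.9435e+5)
o(w) = 1/589
1/((-814817 + o(-412)) + W) = 1/((-814817 + 1/589) + 4160433/7) = 1/(-479927212/589 + 4160433/7) = 1/(-908995447/4123) = -4123/908995447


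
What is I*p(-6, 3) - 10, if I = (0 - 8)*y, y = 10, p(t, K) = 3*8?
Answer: -1930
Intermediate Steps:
p(t, K) = 24
I = -80 (I = (0 - 8)*10 = -8*10 = -80)
I*p(-6, 3) - 10 = -80*24 - 10 = -1920 - 10 = -1930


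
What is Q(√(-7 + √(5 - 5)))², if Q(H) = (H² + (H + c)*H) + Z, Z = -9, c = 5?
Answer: 354 - 230*I*√7 ≈ 354.0 - 608.52*I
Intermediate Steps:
Q(H) = -9 + H² + H*(5 + H) (Q(H) = (H² + (H + 5)*H) - 9 = (H² + (5 + H)*H) - 9 = (H² + H*(5 + H)) - 9 = -9 + H² + H*(5 + H))
Q(√(-7 + √(5 - 5)))² = (-9 + 2*(√(-7 + √(5 - 5)))² + 5*√(-7 + √(5 - 5)))² = (-9 + 2*(√(-7 + √0))² + 5*√(-7 + √0))² = (-9 + 2*(√(-7 + 0))² + 5*√(-7 + 0))² = (-9 + 2*(√(-7))² + 5*√(-7))² = (-9 + 2*(I*√7)² + 5*(I*√7))² = (-9 + 2*(-7) + 5*I*√7)² = (-9 - 14 + 5*I*√7)² = (-23 + 5*I*√7)²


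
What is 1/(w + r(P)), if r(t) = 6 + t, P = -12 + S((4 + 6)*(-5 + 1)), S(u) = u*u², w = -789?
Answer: -1/64795 ≈ -1.5433e-5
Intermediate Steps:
S(u) = u³
P = -64012 (P = -12 + ((4 + 6)*(-5 + 1))³ = -12 + (10*(-4))³ = -12 + (-40)³ = -12 - 64000 = -64012)
1/(w + r(P)) = 1/(-789 + (6 - 64012)) = 1/(-789 - 64006) = 1/(-64795) = -1/64795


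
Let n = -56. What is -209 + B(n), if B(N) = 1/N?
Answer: -11705/56 ≈ -209.02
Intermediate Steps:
-209 + B(n) = -209 + 1/(-56) = -209 - 1/56 = -11705/56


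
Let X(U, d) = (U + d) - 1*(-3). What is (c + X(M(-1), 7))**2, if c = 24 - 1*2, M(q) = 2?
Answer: 1156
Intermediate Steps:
X(U, d) = 3 + U + d (X(U, d) = (U + d) + 3 = 3 + U + d)
c = 22 (c = 24 - 2 = 22)
(c + X(M(-1), 7))**2 = (22 + (3 + 2 + 7))**2 = (22 + 12)**2 = 34**2 = 1156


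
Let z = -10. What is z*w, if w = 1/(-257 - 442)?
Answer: 10/699 ≈ 0.014306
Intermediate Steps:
w = -1/699 (w = 1/(-699) = -1/699 ≈ -0.0014306)
z*w = -10*(-1/699) = 10/699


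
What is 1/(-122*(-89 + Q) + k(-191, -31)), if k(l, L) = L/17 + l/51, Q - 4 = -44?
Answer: 51/802354 ≈ 6.3563e-5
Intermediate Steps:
Q = -40 (Q = 4 - 44 = -40)
k(l, L) = L/17 + l/51 (k(l, L) = L*(1/17) + l*(1/51) = L/17 + l/51)
1/(-122*(-89 + Q) + k(-191, -31)) = 1/(-122*(-89 - 40) + ((1/17)*(-31) + (1/51)*(-191))) = 1/(-122*(-129) + (-31/17 - 191/51)) = 1/(15738 - 284/51) = 1/(802354/51) = 51/802354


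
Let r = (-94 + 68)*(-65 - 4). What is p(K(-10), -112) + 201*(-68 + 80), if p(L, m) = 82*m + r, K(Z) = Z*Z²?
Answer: -4978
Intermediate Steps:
K(Z) = Z³
r = 1794 (r = -26*(-69) = 1794)
p(L, m) = 1794 + 82*m (p(L, m) = 82*m + 1794 = 1794 + 82*m)
p(K(-10), -112) + 201*(-68 + 80) = (1794 + 82*(-112)) + 201*(-68 + 80) = (1794 - 9184) + 201*12 = -7390 + 2412 = -4978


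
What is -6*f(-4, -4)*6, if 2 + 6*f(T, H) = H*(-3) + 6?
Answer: -96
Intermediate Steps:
f(T, H) = 2/3 - H/2 (f(T, H) = -1/3 + (H*(-3) + 6)/6 = -1/3 + (-3*H + 6)/6 = -1/3 + (6 - 3*H)/6 = -1/3 + (1 - H/2) = 2/3 - H/2)
-6*f(-4, -4)*6 = -6*(2/3 - 1/2*(-4))*6 = -6*(2/3 + 2)*6 = -6*8/3*6 = -16*6 = -96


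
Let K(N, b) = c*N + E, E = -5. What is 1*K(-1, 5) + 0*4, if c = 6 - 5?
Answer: -6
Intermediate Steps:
c = 1
K(N, b) = -5 + N (K(N, b) = 1*N - 5 = N - 5 = -5 + N)
1*K(-1, 5) + 0*4 = 1*(-5 - 1) + 0*4 = 1*(-6) + 0 = -6 + 0 = -6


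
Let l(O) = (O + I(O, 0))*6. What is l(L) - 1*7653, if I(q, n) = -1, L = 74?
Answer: -7215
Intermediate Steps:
l(O) = -6 + 6*O (l(O) = (O - 1)*6 = (-1 + O)*6 = -6 + 6*O)
l(L) - 1*7653 = (-6 + 6*74) - 1*7653 = (-6 + 444) - 7653 = 438 - 7653 = -7215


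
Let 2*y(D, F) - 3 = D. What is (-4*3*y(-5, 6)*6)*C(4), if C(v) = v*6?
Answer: 1728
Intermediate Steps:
y(D, F) = 3/2 + D/2
C(v) = 6*v
(-4*3*y(-5, 6)*6)*C(4) = (-4*3*(3/2 + (½)*(-5))*6)*(6*4) = -4*3*(3/2 - 5/2)*6*24 = -4*3*(-1)*6*24 = -(-12)*6*24 = -4*(-18)*24 = 72*24 = 1728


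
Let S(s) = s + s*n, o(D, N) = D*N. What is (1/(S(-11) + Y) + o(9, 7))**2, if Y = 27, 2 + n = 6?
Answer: 3108169/784 ≈ 3964.5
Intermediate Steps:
n = 4 (n = -2 + 6 = 4)
S(s) = 5*s (S(s) = s + s*4 = s + 4*s = 5*s)
(1/(S(-11) + Y) + o(9, 7))**2 = (1/(5*(-11) + 27) + 9*7)**2 = (1/(-55 + 27) + 63)**2 = (1/(-28) + 63)**2 = (-1/28 + 63)**2 = (1763/28)**2 = 3108169/784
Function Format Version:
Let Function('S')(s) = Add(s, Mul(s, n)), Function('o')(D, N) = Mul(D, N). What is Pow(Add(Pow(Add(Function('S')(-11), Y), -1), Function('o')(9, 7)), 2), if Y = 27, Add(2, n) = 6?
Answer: Rational(3108169, 784) ≈ 3964.5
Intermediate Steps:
n = 4 (n = Add(-2, 6) = 4)
Function('S')(s) = Mul(5, s) (Function('S')(s) = Add(s, Mul(s, 4)) = Add(s, Mul(4, s)) = Mul(5, s))
Pow(Add(Pow(Add(Function('S')(-11), Y), -1), Function('o')(9, 7)), 2) = Pow(Add(Pow(Add(Mul(5, -11), 27), -1), Mul(9, 7)), 2) = Pow(Add(Pow(Add(-55, 27), -1), 63), 2) = Pow(Add(Pow(-28, -1), 63), 2) = Pow(Add(Rational(-1, 28), 63), 2) = Pow(Rational(1763, 28), 2) = Rational(3108169, 784)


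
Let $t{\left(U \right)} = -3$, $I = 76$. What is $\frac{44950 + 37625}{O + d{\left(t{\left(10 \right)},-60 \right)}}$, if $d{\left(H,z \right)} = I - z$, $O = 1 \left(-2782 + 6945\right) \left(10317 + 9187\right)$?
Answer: $\frac{27525}{27065096} \approx 0.001017$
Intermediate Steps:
$O = 81195152$ ($O = 1 \cdot 4163 \cdot 19504 = 1 \cdot 81195152 = 81195152$)
$d{\left(H,z \right)} = 76 - z$
$\frac{44950 + 37625}{O + d{\left(t{\left(10 \right)},-60 \right)}} = \frac{44950 + 37625}{81195152 + \left(76 - -60\right)} = \frac{82575}{81195152 + \left(76 + 60\right)} = \frac{82575}{81195152 + 136} = \frac{82575}{81195288} = 82575 \cdot \frac{1}{81195288} = \frac{27525}{27065096}$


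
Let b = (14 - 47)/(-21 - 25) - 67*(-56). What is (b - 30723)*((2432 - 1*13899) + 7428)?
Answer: 5010916687/46 ≈ 1.0893e+8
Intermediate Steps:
b = 172625/46 (b = -33/(-46) + 3752 = -33*(-1/46) + 3752 = 33/46 + 3752 = 172625/46 ≈ 3752.7)
(b - 30723)*((2432 - 1*13899) + 7428) = (172625/46 - 30723)*((2432 - 1*13899) + 7428) = -1240633*((2432 - 13899) + 7428)/46 = -1240633*(-11467 + 7428)/46 = -1240633/46*(-4039) = 5010916687/46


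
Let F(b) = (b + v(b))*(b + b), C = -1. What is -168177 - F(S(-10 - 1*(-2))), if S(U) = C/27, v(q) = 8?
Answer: -122600603/729 ≈ -1.6818e+5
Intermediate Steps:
S(U) = -1/27
F(b) = 2*b*(8 + b) (F(b) = (b + 8)*(b + b) = (8 + b)*(2*b) = 2*b*(8 + b))
-168177 - F(S(-10 - 1*(-2))) = -168177 - 2*(-1)*(8 - 1/27)/27 = -168177 - 2*(-1)*215/(27*27) = -168177 - 1*(-430/729) = -168177 + 430/729 = -122600603/729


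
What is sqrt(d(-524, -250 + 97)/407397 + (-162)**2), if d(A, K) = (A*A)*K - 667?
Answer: sqrt(4338662378991981)/407397 ≈ 161.68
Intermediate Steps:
d(A, K) = -667 + K*A**2 (d(A, K) = A**2*K - 667 = K*A**2 - 667 = -667 + K*A**2)
sqrt(d(-524, -250 + 97)/407397 + (-162)**2) = sqrt((-667 + (-250 + 97)*(-524)**2)/407397 + (-162)**2) = sqrt((-667 - 153*274576)*(1/407397) + 26244) = sqrt((-667 - 42010128)*(1/407397) + 26244) = sqrt(-42010795*1/407397 + 26244) = sqrt(-42010795/407397 + 26244) = sqrt(10649716073/407397) = sqrt(4338662378991981)/407397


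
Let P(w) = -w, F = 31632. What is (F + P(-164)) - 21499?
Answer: 10297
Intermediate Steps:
(F + P(-164)) - 21499 = (31632 - 1*(-164)) - 21499 = (31632 + 164) - 21499 = 31796 - 21499 = 10297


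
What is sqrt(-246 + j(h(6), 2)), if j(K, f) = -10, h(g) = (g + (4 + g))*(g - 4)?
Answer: 16*I ≈ 16.0*I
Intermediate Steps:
h(g) = (-4 + g)*(4 + 2*g) (h(g) = (4 + 2*g)*(-4 + g) = (-4 + g)*(4 + 2*g))
sqrt(-246 + j(h(6), 2)) = sqrt(-246 - 10) = sqrt(-256) = 16*I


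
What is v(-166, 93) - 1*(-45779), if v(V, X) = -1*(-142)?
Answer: 45921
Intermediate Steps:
v(V, X) = 142
v(-166, 93) - 1*(-45779) = 142 - 1*(-45779) = 142 + 45779 = 45921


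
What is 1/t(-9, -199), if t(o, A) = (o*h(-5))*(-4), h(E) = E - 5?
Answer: -1/360 ≈ -0.0027778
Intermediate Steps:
h(E) = -5 + E
t(o, A) = 40*o (t(o, A) = (o*(-5 - 5))*(-4) = (o*(-10))*(-4) = -10*o*(-4) = 40*o)
1/t(-9, -199) = 1/(40*(-9)) = 1/(-360) = -1/360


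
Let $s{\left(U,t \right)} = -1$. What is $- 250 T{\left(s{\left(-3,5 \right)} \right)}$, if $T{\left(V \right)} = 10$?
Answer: $-2500$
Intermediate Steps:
$- 250 T{\left(s{\left(-3,5 \right)} \right)} = \left(-250\right) 10 = -2500$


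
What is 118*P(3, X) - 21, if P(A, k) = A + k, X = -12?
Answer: -1083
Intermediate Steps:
118*P(3, X) - 21 = 118*(3 - 12) - 21 = 118*(-9) - 21 = -1062 - 21 = -1083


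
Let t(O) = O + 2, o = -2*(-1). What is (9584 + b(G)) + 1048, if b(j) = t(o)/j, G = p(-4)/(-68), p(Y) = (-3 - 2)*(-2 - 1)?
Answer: 159208/15 ≈ 10614.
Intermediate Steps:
p(Y) = 15 (p(Y) = -5*(-3) = 15)
o = 2
t(O) = 2 + O
G = -15/68 (G = 15/(-68) = 15*(-1/68) = -15/68 ≈ -0.22059)
b(j) = 4/j (b(j) = (2 + 2)/j = 4/j)
(9584 + b(G)) + 1048 = (9584 + 4/(-15/68)) + 1048 = (9584 + 4*(-68/15)) + 1048 = (9584 - 272/15) + 1048 = 143488/15 + 1048 = 159208/15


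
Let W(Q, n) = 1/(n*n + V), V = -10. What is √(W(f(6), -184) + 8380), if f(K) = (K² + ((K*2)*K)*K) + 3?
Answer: √9599723413926/33846 ≈ 91.542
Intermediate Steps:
f(K) = 3 + K² + 2*K³ (f(K) = (K² + ((2*K)*K)*K) + 3 = (K² + (2*K²)*K) + 3 = (K² + 2*K³) + 3 = 3 + K² + 2*K³)
W(Q, n) = 1/(-10 + n²) (W(Q, n) = 1/(n*n - 10) = 1/(n² - 10) = 1/(-10 + n²))
√(W(f(6), -184) + 8380) = √(1/(-10 + (-184)²) + 8380) = √(1/(-10 + 33856) + 8380) = √(1/33846 + 8380) = √(283629481/33846) = √9599723413926/33846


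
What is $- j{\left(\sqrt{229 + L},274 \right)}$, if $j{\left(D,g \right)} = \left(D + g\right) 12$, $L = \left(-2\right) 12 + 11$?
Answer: $-3288 - 72 \sqrt{6} \approx -3464.4$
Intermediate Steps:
$L = -13$ ($L = -24 + 11 = -13$)
$j{\left(D,g \right)} = 12 D + 12 g$
$- j{\left(\sqrt{229 + L},274 \right)} = - (12 \sqrt{229 - 13} + 12 \cdot 274) = - (12 \sqrt{216} + 3288) = - (12 \cdot 6 \sqrt{6} + 3288) = - (72 \sqrt{6} + 3288) = - (3288 + 72 \sqrt{6}) = -3288 - 72 \sqrt{6}$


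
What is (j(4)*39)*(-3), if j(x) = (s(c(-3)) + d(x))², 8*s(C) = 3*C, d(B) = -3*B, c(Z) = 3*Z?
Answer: -1770093/64 ≈ -27658.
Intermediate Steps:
s(C) = 3*C/8 (s(C) = (3*C)/8 = 3*C/8)
j(x) = (-27/8 - 3*x)² (j(x) = (3*(3*(-3))/8 - 3*x)² = ((3/8)*(-9) - 3*x)² = (-27/8 - 3*x)²)
(j(4)*39)*(-3) = ((9*(9 + 8*4)²/64)*39)*(-3) = ((9*(9 + 32)²/64)*39)*(-3) = (((9/64)*41²)*39)*(-3) = (((9/64)*1681)*39)*(-3) = ((15129/64)*39)*(-3) = (590031/64)*(-3) = -1770093/64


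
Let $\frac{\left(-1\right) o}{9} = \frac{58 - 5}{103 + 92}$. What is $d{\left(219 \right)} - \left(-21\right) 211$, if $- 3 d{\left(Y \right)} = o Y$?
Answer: $\frac{299622}{65} \approx 4609.6$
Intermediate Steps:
$o = - \frac{159}{65}$ ($o = - 9 \frac{58 - 5}{103 + 92} = - 9 \cdot \frac{53}{195} = - 9 \cdot 53 \cdot \frac{1}{195} = \left(-9\right) \frac{53}{195} = - \frac{159}{65} \approx -2.4462$)
$d{\left(Y \right)} = \frac{53 Y}{65}$ ($d{\left(Y \right)} = - \frac{\left(- \frac{159}{65}\right) Y}{3} = \frac{53 Y}{65}$)
$d{\left(219 \right)} - \left(-21\right) 211 = \frac{53}{65} \cdot 219 - \left(-21\right) 211 = \frac{11607}{65} - -4431 = \frac{11607}{65} + 4431 = \frac{299622}{65}$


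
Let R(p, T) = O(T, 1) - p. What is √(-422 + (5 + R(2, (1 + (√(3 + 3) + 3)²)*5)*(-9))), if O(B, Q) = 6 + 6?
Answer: 13*I*√3 ≈ 22.517*I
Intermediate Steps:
O(B, Q) = 12
R(p, T) = 12 - p
√(-422 + (5 + R(2, (1 + (√(3 + 3) + 3)²)*5)*(-9))) = √(-422 + (5 + (12 - 1*2)*(-9))) = √(-422 + (5 + (12 - 2)*(-9))) = √(-422 + (5 + 10*(-9))) = √(-422 + (5 - 90)) = √(-422 - 85) = √(-507) = 13*I*√3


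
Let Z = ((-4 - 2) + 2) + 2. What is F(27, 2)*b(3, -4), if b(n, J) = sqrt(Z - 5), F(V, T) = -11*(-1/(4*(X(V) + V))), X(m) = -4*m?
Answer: -11*I*sqrt(7)/324 ≈ -0.089825*I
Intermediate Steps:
Z = -2 (Z = (-6 + 2) + 2 = -4 + 2 = -2)
F(V, T) = -11/(12*V) (F(V, T) = -11*(-1/(4*(-4*V + V))) = -11*1/(12*V) = -11/(12*V))
b(n, J) = I*sqrt(7) (b(n, J) = sqrt(-2 - 5) = sqrt(-7) = I*sqrt(7))
F(27, 2)*b(3, -4) = (-11/12/27)*(I*sqrt(7)) = (-11/12*1/27)*(I*sqrt(7)) = -11*I*sqrt(7)/324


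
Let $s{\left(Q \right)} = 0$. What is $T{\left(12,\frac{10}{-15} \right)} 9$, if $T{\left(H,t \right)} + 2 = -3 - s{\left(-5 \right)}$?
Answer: $-45$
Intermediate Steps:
$T{\left(H,t \right)} = -5$ ($T{\left(H,t \right)} = -2 - 3 = -5$)
$T{\left(12,\frac{10}{-15} \right)} 9 = \left(-5\right) 9 = -45$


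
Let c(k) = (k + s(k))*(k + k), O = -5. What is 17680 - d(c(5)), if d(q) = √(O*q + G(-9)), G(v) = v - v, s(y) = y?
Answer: 17680 - 10*I*√5 ≈ 17680.0 - 22.361*I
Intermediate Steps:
G(v) = 0
c(k) = 4*k² (c(k) = (k + k)*(k + k) = (2*k)*(2*k) = 4*k²)
d(q) = √5*√(-q) (d(q) = √(-5*q + 0) = √(-5*q) = √5*√(-q))
17680 - d(c(5)) = 17680 - √5*√(-4*5²) = 17680 - √5*√(-4*25) = 17680 - √5*√(-1*100) = 17680 - √5*√(-100) = 17680 - √5*10*I = 17680 - 10*I*√5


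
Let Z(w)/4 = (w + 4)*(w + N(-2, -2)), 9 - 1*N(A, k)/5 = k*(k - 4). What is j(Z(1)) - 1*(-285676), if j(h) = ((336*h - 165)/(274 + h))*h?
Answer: -4112424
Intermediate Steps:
N(A, k) = 45 - 5*k*(-4 + k) (N(A, k) = 45 - 5*k*(k - 4) = 45 - 5*k*(-4 + k))
Z(w) = 4*(-15 + w)*(4 + w) (Z(w) = 4*((w + 4)*(w + (45 - 5*(-2)² + 20*(-2)))) = 4*((4 + w)*(w + (45 - 5*4 - 40))) = 4*((4 + w)*(w + (45 - 20 - 40))) = 4*((4 + w)*(w - 15)) = 4*((4 + w)*(-15 + w)) = 4*((-15 + w)*(4 + w)) = 4*(-15 + w)*(4 + w))
j(h) = h*(-165 + 336*h)/(274 + h) (j(h) = ((-165 + 336*h)/(274 + h))*h = h*(-165 + 336*h)/(274 + h))
j(Z(1)) - 1*(-285676) = 3*(-240 - 44*1 + 4*1²)*(-55 + 112*(-240 - 44*1 + 4*1²))/(274 + (-240 - 44*1 + 4*1²)) - 1*(-285676) = 3*(-240 - 44 + 4*1)*(-55 + 112*(-240 - 44 + 4*1))/(274 + (-240 - 44 + 4*1)) + 285676 = 3*(-240 - 44 + 4)*(-55 + 112*(-240 - 44 + 4))/(274 + (-240 - 44 + 4)) + 285676 = 3*(-280)*(-55 + 112*(-280))/(274 - 280) + 285676 = 3*(-280)*(-55 - 31360)/(-6) + 285676 = 3*(-280)*(-⅙)*(-31415) + 285676 = -4398100 + 285676 = -4112424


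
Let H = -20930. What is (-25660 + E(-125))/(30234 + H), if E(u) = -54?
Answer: -12857/4652 ≈ -2.7638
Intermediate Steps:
(-25660 + E(-125))/(30234 + H) = (-25660 - 54)/(30234 - 20930) = -25714/9304 = -25714*1/9304 = -12857/4652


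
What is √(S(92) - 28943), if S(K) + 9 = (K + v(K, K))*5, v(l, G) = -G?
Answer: 2*I*√7238 ≈ 170.15*I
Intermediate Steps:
S(K) = -9 (S(K) = -9 + (K - K)*5 = -9 + 0*5 = -9 + 0 = -9)
√(S(92) - 28943) = √(-9 - 28943) = √(-28952) = 2*I*√7238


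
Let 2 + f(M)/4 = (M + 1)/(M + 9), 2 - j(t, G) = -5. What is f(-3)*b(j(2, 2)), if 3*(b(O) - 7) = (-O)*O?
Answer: 784/9 ≈ 87.111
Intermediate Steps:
j(t, G) = 7 (j(t, G) = 2 - 1*(-5) = 2 + 5 = 7)
f(M) = -8 + 4*(1 + M)/(9 + M) (f(M) = -8 + 4*((M + 1)/(M + 9)) = -8 + 4*((1 + M)/(9 + M)) = -8 + 4*(1 + M)/(9 + M))
b(O) = 7 - O**2/3 (b(O) = 7 + ((-O)*O)/3 = 7 + (-O**2)/3 = 7 - O**2/3)
f(-3)*b(j(2, 2)) = (4*(-17 - 1*(-3))/(9 - 3))*(7 - 1/3*7**2) = (4*(-17 + 3)/6)*(7 - 1/3*49) = (4*(1/6)*(-14))*(7 - 49/3) = -28/3*(-28/3) = 784/9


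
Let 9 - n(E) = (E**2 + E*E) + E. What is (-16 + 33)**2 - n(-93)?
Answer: 17485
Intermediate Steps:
n(E) = 9 - E - 2*E**2 (n(E) = 9 - ((E**2 + E*E) + E) = 9 - ((E**2 + E**2) + E) = 9 - (2*E**2 + E) = 9 - (E + 2*E**2) = 9 + (-E - 2*E**2) = 9 - E - 2*E**2)
(-16 + 33)**2 - n(-93) = (-16 + 33)**2 - (9 - 1*(-93) - 2*(-93)**2) = 17**2 - (9 + 93 - 2*8649) = 289 - (9 + 93 - 17298) = 289 - 1*(-17196) = 289 + 17196 = 17485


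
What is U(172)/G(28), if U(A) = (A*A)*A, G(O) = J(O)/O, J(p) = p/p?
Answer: 142476544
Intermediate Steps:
J(p) = 1
G(O) = 1/O
U(A) = A**3 (U(A) = A**2*A = A**3)
U(172)/G(28) = 172**3/(1/28) = 5088448/(1/28) = 5088448*28 = 142476544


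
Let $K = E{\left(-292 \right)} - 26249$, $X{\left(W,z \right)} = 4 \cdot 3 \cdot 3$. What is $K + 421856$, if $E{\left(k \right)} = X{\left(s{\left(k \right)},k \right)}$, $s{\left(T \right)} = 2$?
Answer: $395643$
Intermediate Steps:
$X{\left(W,z \right)} = 36$ ($X{\left(W,z \right)} = 12 \cdot 3 = 36$)
$E{\left(k \right)} = 36$
$K = -26213$ ($K = 36 - 26249 = -26213$)
$K + 421856 = -26213 + 421856 = 395643$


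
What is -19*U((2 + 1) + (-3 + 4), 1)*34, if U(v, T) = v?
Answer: -2584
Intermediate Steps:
-19*U((2 + 1) + (-3 + 4), 1)*34 = -19*((2 + 1) + (-3 + 4))*34 = -19*(3 + 1)*34 = -19*4*34 = -76*34 = -2584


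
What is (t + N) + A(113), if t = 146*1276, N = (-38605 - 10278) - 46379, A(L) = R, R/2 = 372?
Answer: 91778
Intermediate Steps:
R = 744 (R = 2*372 = 744)
A(L) = 744
N = -95262 (N = -48883 - 46379 = -95262)
t = 186296
(t + N) + A(113) = (186296 - 95262) + 744 = 91034 + 744 = 91778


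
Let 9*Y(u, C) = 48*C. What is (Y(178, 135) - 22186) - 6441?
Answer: -27907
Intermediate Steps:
Y(u, C) = 16*C/3 (Y(u, C) = (48*C)/9 = 16*C/3)
(Y(178, 135) - 22186) - 6441 = ((16/3)*135 - 22186) - 6441 = (720 - 22186) - 6441 = -21466 - 6441 = -27907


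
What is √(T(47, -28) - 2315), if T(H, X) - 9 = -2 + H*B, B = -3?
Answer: I*√2449 ≈ 49.487*I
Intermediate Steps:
T(H, X) = 7 - 3*H (T(H, X) = 9 + (-2 + H*(-3)) = 9 + (-2 - 3*H) = 7 - 3*H)
√(T(47, -28) - 2315) = √((7 - 3*47) - 2315) = √((7 - 141) - 2315) = √(-134 - 2315) = √(-2449) = I*√2449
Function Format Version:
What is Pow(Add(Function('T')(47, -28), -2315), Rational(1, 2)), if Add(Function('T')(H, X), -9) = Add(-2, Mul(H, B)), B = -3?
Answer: Mul(I, Pow(2449, Rational(1, 2))) ≈ Mul(49.487, I)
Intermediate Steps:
Function('T')(H, X) = Add(7, Mul(-3, H)) (Function('T')(H, X) = Add(9, Add(-2, Mul(H, -3))) = Add(9, Add(-2, Mul(-3, H))) = Add(7, Mul(-3, H)))
Pow(Add(Function('T')(47, -28), -2315), Rational(1, 2)) = Pow(Add(Add(7, Mul(-3, 47)), -2315), Rational(1, 2)) = Pow(Add(Add(7, -141), -2315), Rational(1, 2)) = Pow(Add(-134, -2315), Rational(1, 2)) = Pow(-2449, Rational(1, 2)) = Mul(I, Pow(2449, Rational(1, 2)))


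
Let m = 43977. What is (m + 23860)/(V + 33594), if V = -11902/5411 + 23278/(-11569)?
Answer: 4246586634983/2102716011750 ≈ 2.0196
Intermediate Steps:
V = -263651496/62599859 (V = -11902*1/5411 + 23278*(-1/11569) = -11902/5411 - 23278/11569 = -263651496/62599859 ≈ -4.2117)
(m + 23860)/(V + 33594) = (43977 + 23860)/(-263651496/62599859 + 33594) = 67837/(2102716011750/62599859) = 67837*(62599859/2102716011750) = 4246586634983/2102716011750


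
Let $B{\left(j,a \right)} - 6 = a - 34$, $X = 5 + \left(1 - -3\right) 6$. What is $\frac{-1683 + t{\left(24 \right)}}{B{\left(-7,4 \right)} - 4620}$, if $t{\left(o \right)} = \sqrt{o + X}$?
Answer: $\frac{187}{516} - \frac{\sqrt{53}}{4644} \approx 0.36084$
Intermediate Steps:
$X = 29$ ($X = 5 + \left(1 + 3\right) 6 = 5 + 4 \cdot 6 = 5 + 24 = 29$)
$B{\left(j,a \right)} = -28 + a$ ($B{\left(j,a \right)} = 6 + \left(a - 34\right) = 6 + \left(-34 + a\right) = -28 + a$)
$t{\left(o \right)} = \sqrt{29 + o}$ ($t{\left(o \right)} = \sqrt{o + 29} = \sqrt{29 + o}$)
$\frac{-1683 + t{\left(24 \right)}}{B{\left(-7,4 \right)} - 4620} = \frac{-1683 + \sqrt{29 + 24}}{\left(-28 + 4\right) - 4620} = \frac{-1683 + \sqrt{53}}{-24 - 4620} = \frac{-1683 + \sqrt{53}}{-4644} = \left(-1683 + \sqrt{53}\right) \left(- \frac{1}{4644}\right) = \frac{187}{516} - \frac{\sqrt{53}}{4644}$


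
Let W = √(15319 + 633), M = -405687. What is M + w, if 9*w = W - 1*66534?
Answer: -1239239/3 + 4*√997/9 ≈ -4.1307e+5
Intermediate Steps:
W = 4*√997 (W = √15952 = 4*√997 ≈ 126.30)
w = -22178/3 + 4*√997/9 (w = (4*√997 - 1*66534)/9 = (4*√997 - 66534)/9 = (-66534 + 4*√997)/9 = -22178/3 + 4*√997/9 ≈ -7378.6)
M + w = -405687 + (-22178/3 + 4*√997/9) = -1239239/3 + 4*√997/9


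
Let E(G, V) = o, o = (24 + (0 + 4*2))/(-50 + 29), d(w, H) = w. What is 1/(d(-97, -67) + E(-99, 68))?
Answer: -21/2069 ≈ -0.010150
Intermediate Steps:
o = -32/21 (o = (24 + (0 + 8))/(-21) = (24 + 8)*(-1/21) = 32*(-1/21) = -32/21 ≈ -1.5238)
E(G, V) = -32/21
1/(d(-97, -67) + E(-99, 68)) = 1/(-97 - 32/21) = 1/(-2069/21) = -21/2069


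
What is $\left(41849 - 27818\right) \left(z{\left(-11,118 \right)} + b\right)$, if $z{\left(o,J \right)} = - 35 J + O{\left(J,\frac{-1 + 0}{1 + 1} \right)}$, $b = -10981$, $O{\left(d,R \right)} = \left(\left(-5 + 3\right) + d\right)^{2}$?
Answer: $-23221305$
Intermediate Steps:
$O{\left(d,R \right)} = \left(-2 + d\right)^{2}$
$z{\left(o,J \right)} = \left(-2 + J\right)^{2} - 35 J$ ($z{\left(o,J \right)} = - 35 J + \left(-2 + J\right)^{2} = \left(-2 + J\right)^{2} - 35 J$)
$\left(41849 - 27818\right) \left(z{\left(-11,118 \right)} + b\right) = \left(41849 - 27818\right) \left(\left(\left(-2 + 118\right)^{2} - 4130\right) - 10981\right) = 14031 \left(\left(116^{2} - 4130\right) - 10981\right) = 14031 \left(\left(13456 - 4130\right) - 10981\right) = 14031 \left(9326 - 10981\right) = 14031 \left(-1655\right) = -23221305$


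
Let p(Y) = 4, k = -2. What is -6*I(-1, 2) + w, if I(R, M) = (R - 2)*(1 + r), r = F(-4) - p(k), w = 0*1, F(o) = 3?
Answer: 0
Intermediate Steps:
w = 0
r = -1 (r = 3 - 1*4 = 3 - 4 = -1)
I(R, M) = 0 (I(R, M) = (R - 2)*(1 - 1) = (-2 + R)*0 = 0)
-6*I(-1, 2) + w = -6*0 + 0 = 0 + 0 = 0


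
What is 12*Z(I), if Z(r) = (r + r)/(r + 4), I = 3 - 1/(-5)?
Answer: 32/3 ≈ 10.667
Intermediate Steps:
I = 16/5 (I = 3 - 1*(-⅕) = 3 + ⅕ = 16/5 ≈ 3.2000)
Z(r) = 2*r/(4 + r) (Z(r) = (2*r)/(4 + r) = 2*r/(4 + r))
12*Z(I) = 12*(2*(16/5)/(4 + 16/5)) = 12*(2*(16/5)/(36/5)) = 12*(2*(16/5)*(5/36)) = 12*(8/9) = 32/3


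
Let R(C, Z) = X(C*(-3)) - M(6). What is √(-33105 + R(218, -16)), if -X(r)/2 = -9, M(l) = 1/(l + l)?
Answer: I*√1191135/6 ≈ 181.9*I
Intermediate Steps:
M(l) = 1/(2*l)
X(r) = 18 (X(r) = -2*(-9) = 18)
R(C, Z) = 215/12 (R(C, Z) = 18 - 1/(2*6) = 18 - 1*1/12 = 18 - 1/12 = 215/12)
√(-33105 + R(218, -16)) = √(-33105 + 215/12) = √(-397045/12) = I*√1191135/6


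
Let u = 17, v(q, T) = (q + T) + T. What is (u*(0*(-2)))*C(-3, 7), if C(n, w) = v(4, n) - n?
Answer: 0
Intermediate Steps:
v(q, T) = q + 2*T (v(q, T) = (T + q) + T = q + 2*T)
C(n, w) = 4 + n (C(n, w) = (4 + 2*n) - n = 4 + n)
(u*(0*(-2)))*C(-3, 7) = (17*(0*(-2)))*(4 - 3) = (17*0)*1 = 0*1 = 0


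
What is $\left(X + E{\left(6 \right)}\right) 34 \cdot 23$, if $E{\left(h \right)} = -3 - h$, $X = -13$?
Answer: $-17204$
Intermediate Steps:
$\left(X + E{\left(6 \right)}\right) 34 \cdot 23 = \left(-13 - 9\right) 34 \cdot 23 = \left(-22\right) 34 \cdot 23 = \left(-748\right) 23 = -17204$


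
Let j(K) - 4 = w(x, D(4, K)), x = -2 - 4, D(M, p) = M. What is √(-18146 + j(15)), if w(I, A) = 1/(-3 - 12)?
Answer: I*√4081965/15 ≈ 134.69*I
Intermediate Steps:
x = -6
w(I, A) = -1/15 (w(I, A) = 1/(-15) = -1/15)
j(K) = 59/15 (j(K) = 4 - 1/15 = 59/15)
√(-18146 + j(15)) = √(-18146 + 59/15) = √(-272131/15) = I*√4081965/15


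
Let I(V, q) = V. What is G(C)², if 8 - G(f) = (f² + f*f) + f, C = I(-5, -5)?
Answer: 1369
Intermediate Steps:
C = -5
G(f) = 8 - f - 2*f² (G(f) = 8 - ((f² + f*f) + f) = 8 - ((f² + f²) + f) = 8 - (2*f² + f) = 8 - (f + 2*f²) = 8 + (-f - 2*f²) = 8 - f - 2*f²)
G(C)² = (8 - 1*(-5) - 2*(-5)²)² = (8 + 5 - 2*25)² = (8 + 5 - 50)² = (-37)² = 1369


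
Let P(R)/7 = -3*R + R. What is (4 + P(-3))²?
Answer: 2116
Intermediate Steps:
P(R) = -14*R (P(R) = 7*(-3*R + R) = 7*(-2*R) = -14*R)
(4 + P(-3))² = (4 - 14*(-3))² = (4 + 42)² = 46² = 2116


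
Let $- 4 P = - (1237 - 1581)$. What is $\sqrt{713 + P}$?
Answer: $\sqrt{627} \approx 25.04$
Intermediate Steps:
$P = -86$ ($P = - \frac{\left(-1\right) \left(1237 - 1581\right)}{4} = - \frac{\left(-1\right) \left(-344\right)}{4} = \left(- \frac{1}{4}\right) 344 = -86$)
$\sqrt{713 + P} = \sqrt{713 - 86} = \sqrt{627}$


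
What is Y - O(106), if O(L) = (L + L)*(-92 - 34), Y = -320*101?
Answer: -5608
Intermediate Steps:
Y = -32320
O(L) = -252*L (O(L) = (2*L)*(-126) = -252*L)
Y - O(106) = -32320 - (-252)*106 = -32320 - 1*(-26712) = -32320 + 26712 = -5608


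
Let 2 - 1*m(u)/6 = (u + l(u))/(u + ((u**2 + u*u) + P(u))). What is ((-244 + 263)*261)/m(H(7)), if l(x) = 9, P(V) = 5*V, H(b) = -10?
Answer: 115710/281 ≈ 411.78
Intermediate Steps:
m(u) = 12 - 6*(9 + u)/(2*u**2 + 6*u) (m(u) = 12 - 6*(u + 9)/(u + ((u**2 + u*u) + 5*u)) = 12 - 6*(9 + u)/(u + ((u**2 + u**2) + 5*u)) = 12 - 6*(9 + u)/(u + (2*u**2 + 5*u)) = 12 - 6*(9 + u)/(2*u**2 + 6*u))
((-244 + 263)*261)/m(H(7)) = ((-244 + 263)*261)/((3*(-9 + 4*(-10)**2 + 11*(-10))/(-10*(3 - 10)))) = (19*261)/((3*(-1/10)*(-9 + 4*100 - 110)/(-7))) = 4959/((3*(-1/10)*(-1/7)*(-9 + 400 - 110))) = 4959/((3*(-1/10)*(-1/7)*281)) = 4959/(843/70) = 4959*(70/843) = 115710/281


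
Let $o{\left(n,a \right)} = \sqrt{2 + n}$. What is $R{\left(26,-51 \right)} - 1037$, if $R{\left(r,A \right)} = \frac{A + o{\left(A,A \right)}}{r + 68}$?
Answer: $- \frac{97529}{94} + \frac{7 i}{94} \approx -1037.5 + 0.074468 i$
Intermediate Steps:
$R{\left(r,A \right)} = \frac{A + \sqrt{2 + A}}{68 + r}$ ($R{\left(r,A \right)} = \frac{A + \sqrt{2 + A}}{r + 68} = \frac{A + \sqrt{2 + A}}{68 + r}$)
$R{\left(26,-51 \right)} - 1037 = \frac{-51 + \sqrt{2 - 51}}{68 + 26} - 1037 = \frac{-51 + \sqrt{-49}}{94} - 1037 = \frac{-51 + 7 i}{94} - 1037 = \left(- \frac{51}{94} + \frac{7 i}{94}\right) - 1037 = - \frac{97529}{94} + \frac{7 i}{94}$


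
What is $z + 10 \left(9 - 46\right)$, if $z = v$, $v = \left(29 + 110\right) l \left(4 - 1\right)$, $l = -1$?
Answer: $-787$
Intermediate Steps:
$v = -417$ ($v = \left(29 + 110\right) \left(- (4 - 1)\right) = 139 \left(\left(-1\right) 3\right) = 139 \left(-3\right) = -417$)
$z = -417$
$z + 10 \left(9 - 46\right) = -417 + 10 \left(9 - 46\right) = -417 + 10 \left(-37\right) = -417 - 370 = -787$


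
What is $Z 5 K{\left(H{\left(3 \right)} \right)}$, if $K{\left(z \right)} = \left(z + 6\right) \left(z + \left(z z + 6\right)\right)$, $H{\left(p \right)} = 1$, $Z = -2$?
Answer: $-560$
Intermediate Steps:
$K{\left(z \right)} = \left(6 + z\right) \left(6 + z + z^{2}\right)$ ($K{\left(z \right)} = \left(6 + z\right) \left(z + \left(z^{2} + 6\right)\right) = \left(6 + z\right) \left(z + \left(6 + z^{2}\right)\right) = \left(6 + z\right) \left(6 + z + z^{2}\right)$)
$Z 5 K{\left(H{\left(3 \right)} \right)} = \left(-2\right) 5 \left(36 + 1^{3} + 7 \cdot 1^{2} + 12 \cdot 1\right) = - 10 \left(36 + 1 + 7 \cdot 1 + 12\right) = - 10 \left(36 + 1 + 7 + 12\right) = \left(-10\right) 56 = -560$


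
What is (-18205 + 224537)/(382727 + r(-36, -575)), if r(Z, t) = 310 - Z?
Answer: 206332/383073 ≈ 0.53862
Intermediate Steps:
(-18205 + 224537)/(382727 + r(-36, -575)) = (-18205 + 224537)/(382727 + (310 - 1*(-36))) = 206332/(382727 + (310 + 36)) = 206332/(382727 + 346) = 206332/383073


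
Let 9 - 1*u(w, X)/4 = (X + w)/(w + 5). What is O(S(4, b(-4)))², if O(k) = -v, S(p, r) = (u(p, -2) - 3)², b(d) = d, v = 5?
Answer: 25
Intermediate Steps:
u(w, X) = 36 - 4*(X + w)/(5 + w) (u(w, X) = 36 - 4*(X + w)/(w + 5) = 36 - 4*(X + w)/(5 + w))
S(p, r) = (-3 + 4*(47 + 8*p)/(5 + p))² (S(p, r) = (4*(45 - 1*(-2) + 8*p)/(5 + p) - 3)² = (4*(45 + 2 + 8*p)/(5 + p) - 3)² = (4*(47 + 8*p)/(5 + p) - 3)² = (-3 + 4*(47 + 8*p)/(5 + p))²)
O(k) = -5 (O(k) = -1*5 = -5)
O(S(4, b(-4)))² = (-5)² = 25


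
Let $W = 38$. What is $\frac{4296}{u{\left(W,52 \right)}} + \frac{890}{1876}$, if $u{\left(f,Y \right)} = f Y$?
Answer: $\frac{613621}{231686} \approx 2.6485$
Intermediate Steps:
$u{\left(f,Y \right)} = Y f$
$\frac{4296}{u{\left(W,52 \right)}} + \frac{890}{1876} = \frac{4296}{52 \cdot 38} + \frac{890}{1876} = \frac{4296}{1976} + 890 \cdot \frac{1}{1876} = 4296 \cdot \frac{1}{1976} + \frac{445}{938} = \frac{537}{247} + \frac{445}{938} = \frac{613621}{231686}$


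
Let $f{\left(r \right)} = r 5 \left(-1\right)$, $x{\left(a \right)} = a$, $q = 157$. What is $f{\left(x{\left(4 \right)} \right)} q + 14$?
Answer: $-3126$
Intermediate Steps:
$f{\left(r \right)} = - 5 r$ ($f{\left(r \right)} = 5 r \left(-1\right) = - 5 r$)
$f{\left(x{\left(4 \right)} \right)} q + 14 = \left(-5\right) 4 \cdot 157 + 14 = \left(-20\right) 157 + 14 = -3140 + 14 = -3126$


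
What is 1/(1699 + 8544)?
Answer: 1/10243 ≈ 9.7628e-5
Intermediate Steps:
1/(1699 + 8544) = 1/10243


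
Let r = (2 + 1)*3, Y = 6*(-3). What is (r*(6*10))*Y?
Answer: -9720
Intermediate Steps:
Y = -18
r = 9 (r = 3*3 = 9)
(r*(6*10))*Y = (9*(6*10))*(-18) = (9*60)*(-18) = 540*(-18) = -9720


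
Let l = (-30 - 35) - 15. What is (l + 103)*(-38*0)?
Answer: 0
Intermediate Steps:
l = -80 (l = -65 - 15 = -80)
(l + 103)*(-38*0) = (-80 + 103)*(-38*0) = 23*0 = 0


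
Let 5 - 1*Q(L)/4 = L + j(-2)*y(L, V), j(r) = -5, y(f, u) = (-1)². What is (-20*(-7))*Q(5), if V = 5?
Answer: 2800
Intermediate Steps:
y(f, u) = 1
Q(L) = 40 - 4*L (Q(L) = 20 - 4*(L - 5*1) = 20 - 4*(L - 5) = 20 - 4*(-5 + L) = 20 + (20 - 4*L) = 40 - 4*L)
(-20*(-7))*Q(5) = (-20*(-7))*(40 - 4*5) = 140*(40 - 20) = 140*20 = 2800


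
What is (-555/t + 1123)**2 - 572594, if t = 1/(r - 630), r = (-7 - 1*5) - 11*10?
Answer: 175127448695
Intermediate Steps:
r = -122 (r = (-7 - 5) - 110 = -12 - 110 = -122)
t = -1/752 (t = 1/(-122 - 630) = 1/(-752) = -1/752 ≈ -0.0013298)
(-555/t + 1123)**2 - 572594 = (-555/(-1/752) + 1123)**2 - 572594 = (-555*(-752) + 1123)**2 - 572594 = (417360 + 1123)**2 - 572594 = 418483**2 - 572594 = 175128021289 - 572594 = 175127448695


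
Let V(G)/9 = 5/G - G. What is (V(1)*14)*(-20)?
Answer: -10080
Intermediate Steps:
V(G) = -9*G + 45/G (V(G) = 9*(5/G - G) = 9*(-G + 5/G) = -9*G + 45/G)
(V(1)*14)*(-20) = ((-9*1 + 45/1)*14)*(-20) = ((-9 + 45*1)*14)*(-20) = ((-9 + 45)*14)*(-20) = (36*14)*(-20) = 504*(-20) = -10080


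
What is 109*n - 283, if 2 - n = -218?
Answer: 23697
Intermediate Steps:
n = 220 (n = 2 - 1*(-218) = 2 + 218 = 220)
109*n - 283 = 109*220 - 283 = 23980 - 283 = 23697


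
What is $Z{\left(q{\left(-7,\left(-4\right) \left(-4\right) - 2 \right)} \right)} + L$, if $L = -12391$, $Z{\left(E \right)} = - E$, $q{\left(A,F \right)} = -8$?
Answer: $-12383$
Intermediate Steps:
$Z{\left(q{\left(-7,\left(-4\right) \left(-4\right) - 2 \right)} \right)} + L = \left(-1\right) \left(-8\right) - 12391 = 8 - 12391 = -12383$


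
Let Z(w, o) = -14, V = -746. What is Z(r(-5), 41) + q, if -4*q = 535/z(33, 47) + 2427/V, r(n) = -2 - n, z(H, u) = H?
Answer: -1697627/98472 ≈ -17.240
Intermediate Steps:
q = -319019/98472 (q = -(535/33 + 2427/(-746))/4 = -(535*(1/33) + 2427*(-1/746))/4 = -(535/33 - 2427/746)/4 = -¼*319019/24618 = -319019/98472 ≈ -3.2397)
Z(r(-5), 41) + q = -14 - 319019/98472 = -1697627/98472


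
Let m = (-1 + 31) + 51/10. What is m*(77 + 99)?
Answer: 30888/5 ≈ 6177.6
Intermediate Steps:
m = 351/10 (m = 30 + 51*(⅒) = 30 + 51/10 = 351/10 ≈ 35.100)
m*(77 + 99) = 351*(77 + 99)/10 = (351/10)*176 = 30888/5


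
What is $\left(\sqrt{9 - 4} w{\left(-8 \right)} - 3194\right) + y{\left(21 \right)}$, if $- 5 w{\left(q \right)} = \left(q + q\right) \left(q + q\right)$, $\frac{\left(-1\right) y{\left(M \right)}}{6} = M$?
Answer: $-3320 - \frac{256 \sqrt{5}}{5} \approx -3434.5$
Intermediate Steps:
$y{\left(M \right)} = - 6 M$
$w{\left(q \right)} = - \frac{4 q^{2}}{5}$ ($w{\left(q \right)} = - \frac{\left(q + q\right) \left(q + q\right)}{5} = - \frac{2 q 2 q}{5} = - \frac{4 q^{2}}{5}$)
$\left(\sqrt{9 - 4} w{\left(-8 \right)} - 3194\right) + y{\left(21 \right)} = \left(\sqrt{9 - 4} \left(- \frac{4 \left(-8\right)^{2}}{5}\right) - 3194\right) - 126 = \left(\sqrt{5} \left(\left(- \frac{4}{5}\right) 64\right) + \left(-11268 + 8074\right)\right) - 126 = \left(\sqrt{5} \left(- \frac{256}{5}\right) - 3194\right) - 126 = \left(- \frac{256 \sqrt{5}}{5} - 3194\right) - 126 = \left(-3194 - \frac{256 \sqrt{5}}{5}\right) - 126 = -3320 - \frac{256 \sqrt{5}}{5}$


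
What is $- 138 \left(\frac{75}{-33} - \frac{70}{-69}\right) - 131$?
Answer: $\frac{469}{11} \approx 42.636$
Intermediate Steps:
$- 138 \left(\frac{75}{-33} - \frac{70}{-69}\right) - 131 = - 138 \left(75 \left(- \frac{1}{33}\right) - - \frac{70}{69}\right) - 131 = - 138 \left(- \frac{25}{11} + \frac{70}{69}\right) - 131 = \left(-138\right) \left(- \frac{955}{759}\right) - 131 = \frac{1910}{11} - 131 = \frac{469}{11}$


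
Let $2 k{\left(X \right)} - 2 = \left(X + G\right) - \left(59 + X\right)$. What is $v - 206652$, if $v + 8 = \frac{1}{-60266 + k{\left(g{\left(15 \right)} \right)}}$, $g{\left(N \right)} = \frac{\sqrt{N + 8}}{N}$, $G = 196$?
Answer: $- \frac{24880417382}{120393} \approx -2.0666 \cdot 10^{5}$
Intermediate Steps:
$g{\left(N \right)} = \frac{\sqrt{8 + N}}{N}$
$k{\left(X \right)} = \frac{139}{2}$ ($k{\left(X \right)} = 1 + \frac{\left(X + 196\right) - \left(59 + X\right)}{2} = 1 + \frac{\left(196 + X\right) - \left(59 + X\right)}{2} = 1 + \frac{1}{2} \cdot 137 = 1 + \frac{137}{2} = \frac{139}{2}$)
$v = - \frac{963146}{120393}$ ($v = -8 + \frac{1}{-60266 + \frac{139}{2}} = -8 + \frac{1}{- \frac{120393}{2}} = -8 - \frac{2}{120393} = - \frac{963146}{120393} \approx -8.0$)
$v - 206652 = - \frac{963146}{120393} - 206652 = - \frac{24880417382}{120393}$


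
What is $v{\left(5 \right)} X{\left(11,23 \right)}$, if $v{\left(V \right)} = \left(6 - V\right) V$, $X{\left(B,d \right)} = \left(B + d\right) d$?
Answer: $3910$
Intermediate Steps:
$X{\left(B,d \right)} = d \left(B + d\right)$
$v{\left(V \right)} = V \left(6 - V\right)$
$v{\left(5 \right)} X{\left(11,23 \right)} = 5 \left(6 - 5\right) 23 \left(11 + 23\right) = 5 \left(6 - 5\right) 23 \cdot 34 = 5 \cdot 1 \cdot 782 = 5 \cdot 782 = 3910$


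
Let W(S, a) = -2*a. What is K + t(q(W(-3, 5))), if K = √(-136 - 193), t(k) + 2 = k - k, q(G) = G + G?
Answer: -2 + I*√329 ≈ -2.0 + 18.138*I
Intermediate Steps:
q(G) = 2*G
t(k) = -2 (t(k) = -2 + (k - k) = -2 + 0 = -2)
K = I*√329 (K = √(-329) = I*√329 ≈ 18.138*I)
K + t(q(W(-3, 5))) = I*√329 - 2 = -2 + I*√329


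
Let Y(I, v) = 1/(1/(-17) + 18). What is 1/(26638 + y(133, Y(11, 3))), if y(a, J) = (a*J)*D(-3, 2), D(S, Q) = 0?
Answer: 1/26638 ≈ 3.7540e-5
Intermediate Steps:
Y(I, v) = 17/305 (Y(I, v) = 1/(-1/17 + 18) = 1/(305/17) = 17/305)
y(a, J) = 0 (y(a, J) = (a*J)*0 = (J*a)*0 = 0)
1/(26638 + y(133, Y(11, 3))) = 1/(26638 + 0) = 1/26638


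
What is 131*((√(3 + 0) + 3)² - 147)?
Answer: -17685 + 786*√3 ≈ -16324.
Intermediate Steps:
131*((√(3 + 0) + 3)² - 147) = 131*((√3 + 3)² - 147) = 131*((3 + √3)² - 147) = 131*(-147 + (3 + √3)²) = -19257 + 131*(3 + √3)²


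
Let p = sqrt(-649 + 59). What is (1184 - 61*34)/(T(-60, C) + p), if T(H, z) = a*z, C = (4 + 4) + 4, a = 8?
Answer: -42720/4903 + 445*I*sqrt(590)/4903 ≈ -8.713 + 2.2046*I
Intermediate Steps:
C = 12 (C = 8 + 4 = 12)
p = I*sqrt(590) (p = sqrt(-590) = I*sqrt(590) ≈ 24.29*I)
T(H, z) = 8*z
(1184 - 61*34)/(T(-60, C) + p) = (1184 - 61*34)/(8*12 + I*sqrt(590)) = (1184 - 2074)/(96 + I*sqrt(590)) = -890/(96 + I*sqrt(590))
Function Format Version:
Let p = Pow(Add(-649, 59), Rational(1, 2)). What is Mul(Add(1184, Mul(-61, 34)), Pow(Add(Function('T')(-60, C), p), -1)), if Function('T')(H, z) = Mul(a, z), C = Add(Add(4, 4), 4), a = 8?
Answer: Add(Rational(-42720, 4903), Mul(Rational(445, 4903), I, Pow(590, Rational(1, 2)))) ≈ Add(-8.7130, Mul(2.2046, I))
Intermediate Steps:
C = 12 (C = Add(8, 4) = 12)
p = Mul(I, Pow(590, Rational(1, 2))) (p = Pow(-590, Rational(1, 2)) = Mul(I, Pow(590, Rational(1, 2))) ≈ Mul(24.290, I))
Function('T')(H, z) = Mul(8, z)
Mul(Add(1184, Mul(-61, 34)), Pow(Add(Function('T')(-60, C), p), -1)) = Mul(Add(1184, Mul(-61, 34)), Pow(Add(Mul(8, 12), Mul(I, Pow(590, Rational(1, 2)))), -1)) = Mul(Add(1184, -2074), Pow(Add(96, Mul(I, Pow(590, Rational(1, 2)))), -1)) = Mul(-890, Pow(Add(96, Mul(I, Pow(590, Rational(1, 2)))), -1))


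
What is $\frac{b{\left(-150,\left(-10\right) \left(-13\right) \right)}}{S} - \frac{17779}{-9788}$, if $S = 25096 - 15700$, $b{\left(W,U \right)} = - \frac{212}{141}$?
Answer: $\frac{5888046047}{3241873692} \approx 1.8162$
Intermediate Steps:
$b{\left(W,U \right)} = - \frac{212}{141}$ ($b{\left(W,U \right)} = \left(-212\right) \frac{1}{141} = - \frac{212}{141}$)
$S = 9396$ ($S = 25096 - 15700 = 9396$)
$\frac{b{\left(-150,\left(-10\right) \left(-13\right) \right)}}{S} - \frac{17779}{-9788} = - \frac{212}{141 \cdot 9396} - \frac{17779}{-9788} = \left(- \frac{212}{141}\right) \frac{1}{9396} - - \frac{17779}{9788} = - \frac{53}{331209} + \frac{17779}{9788} = \frac{5888046047}{3241873692}$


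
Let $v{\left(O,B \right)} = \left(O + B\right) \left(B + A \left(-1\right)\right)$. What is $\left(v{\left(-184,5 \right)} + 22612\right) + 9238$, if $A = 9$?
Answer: $32566$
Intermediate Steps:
$v{\left(O,B \right)} = \left(-9 + B\right) \left(B + O\right)$ ($v{\left(O,B \right)} = \left(O + B\right) \left(B + 9 \left(-1\right)\right) = \left(B + O\right) \left(B - 9\right) = \left(B + O\right) \left(-9 + B\right) = \left(-9 + B\right) \left(B + O\right)$)
$\left(v{\left(-184,5 \right)} + 22612\right) + 9238 = \left(\left(5^{2} - 45 - -1656 + 5 \left(-184\right)\right) + 22612\right) + 9238 = \left(\left(25 - 45 + 1656 - 920\right) + 22612\right) + 9238 = \left(716 + 22612\right) + 9238 = 23328 + 9238 = 32566$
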